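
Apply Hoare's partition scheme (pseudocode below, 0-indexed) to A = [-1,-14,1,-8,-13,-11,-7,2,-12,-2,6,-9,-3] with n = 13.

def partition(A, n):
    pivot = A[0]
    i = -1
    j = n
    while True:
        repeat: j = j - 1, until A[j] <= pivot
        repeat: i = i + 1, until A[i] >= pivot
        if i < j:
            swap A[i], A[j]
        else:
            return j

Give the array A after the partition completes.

[-3,-14,-9,-8,-13,-11,-7,-2,-12,2,6,1,-1]

pivot = A[0] = -1; i = -1, j = 13
j→12 (A[12]=-3≤-1), i→0 (A[0]=-1≥-1); i<j, swap → [-3,-14,1,-8,-13,-11,-7,2,-12,-2,6,-9,-1]
j→11 (A[11]=-9≤-1), i→2 (A[2]=1≥-1); i<j, swap → [-3,-14,-9,-8,-13,-11,-7,2,-12,-2,6,1,-1]
j→9 (A[9]=-2≤-1), i→7 (A[7]=2≥-1); i<j, swap → [-3,-14,-9,-8,-13,-11,-7,-2,-12,2,6,1,-1]
j→8, i→9; i≥j, return j=8. A = [-3,-14,-9,-8,-13,-11,-7,-2,-12,2,6,1,-1]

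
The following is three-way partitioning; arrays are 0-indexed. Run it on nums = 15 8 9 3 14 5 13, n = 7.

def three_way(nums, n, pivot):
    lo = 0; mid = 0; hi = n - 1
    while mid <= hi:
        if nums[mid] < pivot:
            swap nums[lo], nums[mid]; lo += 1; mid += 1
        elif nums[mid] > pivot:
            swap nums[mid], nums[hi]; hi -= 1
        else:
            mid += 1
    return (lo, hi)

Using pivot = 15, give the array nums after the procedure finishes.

8 9 3 14 5 13 15

lo=0 mid=0 hi=6
15=15: mid=1
8<15: swap(0,1), lo=1 mid=2 ⇒ 8 15 9 3 14 5 13
9<15: swap(1,2), lo=2 mid=3 ⇒ 8 9 15 3 14 5 13
3<15: swap(2,3), lo=3 mid=4 ⇒ 8 9 3 15 14 5 13
14<15: swap(3,4), lo=4 mid=5 ⇒ 8 9 3 14 15 5 13
5<15: swap(4,5), lo=5 mid=6 ⇒ 8 9 3 14 5 15 13
13<15: swap(5,6), lo=6 mid=7 ⇒ 8 9 3 14 5 13 15
done. lo=6 hi=6; nums=8 9 3 14 5 13 15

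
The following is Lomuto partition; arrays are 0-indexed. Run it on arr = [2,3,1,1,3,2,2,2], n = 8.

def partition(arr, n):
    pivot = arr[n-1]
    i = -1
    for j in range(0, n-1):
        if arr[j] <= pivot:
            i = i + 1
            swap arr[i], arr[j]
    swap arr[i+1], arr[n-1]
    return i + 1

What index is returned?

5

pivot = arr[7] = 2; i = -1
j=0: arr[0]=2 ≤ 2 → i=0, swap arr[0],arr[0] (no change) → [2,3,1,1,3,2,2,2]
j=1: arr[1]=3 > 2 → no swap
j=2: arr[2]=1 ≤ 2 → i=1, swap arr[1],arr[2] → [2,1,3,1,3,2,2,2]
j=3: arr[3]=1 ≤ 2 → i=2, swap arr[2],arr[3] → [2,1,1,3,3,2,2,2]
j=4: arr[4]=3 > 2 → no swap
j=5: arr[5]=2 ≤ 2 → i=3, swap arr[3],arr[5] → [2,1,1,2,3,3,2,2]
j=6: arr[6]=2 ≤ 2 → i=4, swap arr[4],arr[6] → [2,1,1,2,2,3,3,2]
final swap arr[5],arr[7] → [2,1,1,2,2,2,3,3]; return 5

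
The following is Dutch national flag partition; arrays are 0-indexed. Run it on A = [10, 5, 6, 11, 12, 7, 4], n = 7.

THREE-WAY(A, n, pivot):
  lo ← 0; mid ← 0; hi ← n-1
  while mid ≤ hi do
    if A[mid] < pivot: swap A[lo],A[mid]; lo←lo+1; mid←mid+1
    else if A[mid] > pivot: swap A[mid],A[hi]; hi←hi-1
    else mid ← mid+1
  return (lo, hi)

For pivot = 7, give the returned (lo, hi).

pivot = 7; lo=0, mid=0, hi=6
A[mid]=10>7: swap A[0],A[6]; hi=5 → [4, 5, 6, 11, 12, 7, 10]
A[mid]=4<7: swap A[0],A[0]; lo=1,mid=1 → [4, 5, 6, 11, 12, 7, 10]
A[mid]=5<7: swap A[1],A[1]; lo=2,mid=2 → [4, 5, 6, 11, 12, 7, 10]
A[mid]=6<7: swap A[2],A[2]; lo=3,mid=3 → [4, 5, 6, 11, 12, 7, 10]
A[mid]=11>7: swap A[3],A[5]; hi=4 → [4, 5, 6, 7, 12, 11, 10]
A[mid]=7=7: mid=4
A[mid]=12>7: swap A[4],A[4]; hi=3 → [4, 5, 6, 7, 12, 11, 10]
end: lo=3, hi=3; A = [4, 5, 6, 7, 12, 11, 10]

(3, 3)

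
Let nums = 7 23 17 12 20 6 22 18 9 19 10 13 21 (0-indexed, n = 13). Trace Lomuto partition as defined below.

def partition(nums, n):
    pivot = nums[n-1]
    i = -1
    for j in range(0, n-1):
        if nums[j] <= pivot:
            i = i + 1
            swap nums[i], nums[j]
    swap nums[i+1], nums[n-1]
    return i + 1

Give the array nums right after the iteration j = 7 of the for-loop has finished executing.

7 17 12 20 6 18 22 23 9 19 10 13 21

pivot = nums[12] = 21; i = -1
j=0: nums[0]=7 ≤ 21 → i=0, swap nums[0],nums[0] (no change) → 7 23 17 12 20 6 22 18 9 19 10 13 21
j=1: nums[1]=23 > 21 → no swap
j=2: nums[2]=17 ≤ 21 → i=1, swap nums[1],nums[2] → 7 17 23 12 20 6 22 18 9 19 10 13 21
j=3: nums[3]=12 ≤ 21 → i=2, swap nums[2],nums[3] → 7 17 12 23 20 6 22 18 9 19 10 13 21
j=4: nums[4]=20 ≤ 21 → i=3, swap nums[3],nums[4] → 7 17 12 20 23 6 22 18 9 19 10 13 21
j=5: nums[5]=6 ≤ 21 → i=4, swap nums[4],nums[5] → 7 17 12 20 6 23 22 18 9 19 10 13 21
j=6: nums[6]=22 > 21 → no swap
j=7: nums[7]=18 ≤ 21 → i=5, swap nums[5],nums[7] → 7 17 12 20 6 18 22 23 9 19 10 13 21
(after j=7) nums = 7 17 12 20 6 18 22 23 9 19 10 13 21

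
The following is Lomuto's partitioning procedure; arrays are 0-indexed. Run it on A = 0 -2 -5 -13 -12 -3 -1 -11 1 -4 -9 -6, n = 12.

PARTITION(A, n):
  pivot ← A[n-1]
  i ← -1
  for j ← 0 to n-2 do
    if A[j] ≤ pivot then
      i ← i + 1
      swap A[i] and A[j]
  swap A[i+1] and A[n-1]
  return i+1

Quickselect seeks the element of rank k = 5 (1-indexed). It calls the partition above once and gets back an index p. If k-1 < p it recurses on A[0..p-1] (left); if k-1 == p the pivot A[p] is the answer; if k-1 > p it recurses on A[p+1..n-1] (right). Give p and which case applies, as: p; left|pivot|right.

pivot=-6, i=-1
j=0: 0>-6, skip
j=1: -2>-6, skip
j=2: -5>-6, skip
j=3: -13≤-6, i=0, swap(0,3) ⇒ -13 -2 -5 0 -12 -3 -1 -11 1 -4 -9 -6
j=4: -12≤-6, i=1, swap(1,4) ⇒ -13 -12 -5 0 -2 -3 -1 -11 1 -4 -9 -6
j=5: -3>-6, skip
j=6: -1>-6, skip
j=7: -11≤-6, i=2, swap(2,7) ⇒ -13 -12 -11 0 -2 -3 -1 -5 1 -4 -9 -6
j=8: 1>-6, skip
j=9: -4>-6, skip
j=10: -9≤-6, i=3, swap(3,10) ⇒ -13 -12 -11 -9 -2 -3 -1 -5 1 -4 0 -6
swap(4,11) ⇒ -13 -12 -11 -9 -6 -3 -1 -5 1 -4 0 -2; return 4
p = 4; k-1 = 4 == 4 ⇒ pivot

4; pivot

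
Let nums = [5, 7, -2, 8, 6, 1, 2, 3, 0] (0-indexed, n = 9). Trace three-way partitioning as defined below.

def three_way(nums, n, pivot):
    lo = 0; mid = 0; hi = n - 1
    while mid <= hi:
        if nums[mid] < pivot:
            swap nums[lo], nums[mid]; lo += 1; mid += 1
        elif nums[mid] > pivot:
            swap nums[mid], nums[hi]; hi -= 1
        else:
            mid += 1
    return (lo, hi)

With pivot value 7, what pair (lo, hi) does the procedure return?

(7, 7)

lo=0 mid=0 hi=8
5<7: swap(0,0), lo=1 mid=1 ⇒ [5, 7, -2, 8, 6, 1, 2, 3, 0]
7=7: mid=2
-2<7: swap(1,2), lo=2 mid=3 ⇒ [5, -2, 7, 8, 6, 1, 2, 3, 0]
8>7: swap(3,8), hi=7 ⇒ [5, -2, 7, 0, 6, 1, 2, 3, 8]
0<7: swap(2,3), lo=3 mid=4 ⇒ [5, -2, 0, 7, 6, 1, 2, 3, 8]
6<7: swap(3,4), lo=4 mid=5 ⇒ [5, -2, 0, 6, 7, 1, 2, 3, 8]
1<7: swap(4,5), lo=5 mid=6 ⇒ [5, -2, 0, 6, 1, 7, 2, 3, 8]
2<7: swap(5,6), lo=6 mid=7 ⇒ [5, -2, 0, 6, 1, 2, 7, 3, 8]
3<7: swap(6,7), lo=7 mid=8 ⇒ [5, -2, 0, 6, 1, 2, 3, 7, 8]
done. lo=7 hi=7; nums=[5, -2, 0, 6, 1, 2, 3, 7, 8]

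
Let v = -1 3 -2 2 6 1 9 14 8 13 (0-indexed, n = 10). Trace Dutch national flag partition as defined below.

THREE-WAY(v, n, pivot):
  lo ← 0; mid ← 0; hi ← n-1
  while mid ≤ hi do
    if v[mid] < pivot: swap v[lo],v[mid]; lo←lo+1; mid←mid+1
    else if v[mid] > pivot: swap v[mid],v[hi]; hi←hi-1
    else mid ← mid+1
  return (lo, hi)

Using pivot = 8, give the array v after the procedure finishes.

-1 3 -2 2 6 1 8 14 13 9

pivot = 8; lo=0, mid=0, hi=9
v[mid]=-1<8: swap v[0],v[0]; lo=1,mid=1 → -1 3 -2 2 6 1 9 14 8 13
v[mid]=3<8: swap v[1],v[1]; lo=2,mid=2 → -1 3 -2 2 6 1 9 14 8 13
v[mid]=-2<8: swap v[2],v[2]; lo=3,mid=3 → -1 3 -2 2 6 1 9 14 8 13
v[mid]=2<8: swap v[3],v[3]; lo=4,mid=4 → -1 3 -2 2 6 1 9 14 8 13
v[mid]=6<8: swap v[4],v[4]; lo=5,mid=5 → -1 3 -2 2 6 1 9 14 8 13
v[mid]=1<8: swap v[5],v[5]; lo=6,mid=6 → -1 3 -2 2 6 1 9 14 8 13
v[mid]=9>8: swap v[6],v[9]; hi=8 → -1 3 -2 2 6 1 13 14 8 9
v[mid]=13>8: swap v[6],v[8]; hi=7 → -1 3 -2 2 6 1 8 14 13 9
v[mid]=8=8: mid=7
v[mid]=14>8: swap v[7],v[7]; hi=6 → -1 3 -2 2 6 1 8 14 13 9
end: lo=6, hi=6; v = -1 3 -2 2 6 1 8 14 13 9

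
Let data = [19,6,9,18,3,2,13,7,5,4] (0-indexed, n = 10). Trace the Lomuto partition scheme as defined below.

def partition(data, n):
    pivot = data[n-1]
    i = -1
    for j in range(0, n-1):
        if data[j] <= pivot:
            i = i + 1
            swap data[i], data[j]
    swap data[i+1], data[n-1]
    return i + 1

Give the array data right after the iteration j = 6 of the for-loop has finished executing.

[3,2,9,18,19,6,13,7,5,4]

pivot = data[9] = 4; i = -1
j=0: data[0]=19 > 4 → no swap
j=1: data[1]=6 > 4 → no swap
j=2: data[2]=9 > 4 → no swap
j=3: data[3]=18 > 4 → no swap
j=4: data[4]=3 ≤ 4 → i=0, swap data[0],data[4] → [3,6,9,18,19,2,13,7,5,4]
j=5: data[5]=2 ≤ 4 → i=1, swap data[1],data[5] → [3,2,9,18,19,6,13,7,5,4]
j=6: data[6]=13 > 4 → no swap
(after j=6) data = [3,2,9,18,19,6,13,7,5,4]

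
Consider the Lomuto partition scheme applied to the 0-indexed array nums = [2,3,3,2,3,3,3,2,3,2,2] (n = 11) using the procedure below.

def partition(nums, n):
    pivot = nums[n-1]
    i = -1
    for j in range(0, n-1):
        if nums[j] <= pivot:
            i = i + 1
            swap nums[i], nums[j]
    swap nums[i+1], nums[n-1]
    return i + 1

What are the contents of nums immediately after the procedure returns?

[2,2,2,2,2,3,3,3,3,3,3]

pivot = nums[10] = 2; i = -1
j=0: nums[0]=2 ≤ 2 → i=0, swap nums[0],nums[0] (no change) → [2,3,3,2,3,3,3,2,3,2,2]
j=1: nums[1]=3 > 2 → no swap
j=2: nums[2]=3 > 2 → no swap
j=3: nums[3]=2 ≤ 2 → i=1, swap nums[1],nums[3] → [2,2,3,3,3,3,3,2,3,2,2]
j=4: nums[4]=3 > 2 → no swap
j=5: nums[5]=3 > 2 → no swap
j=6: nums[6]=3 > 2 → no swap
j=7: nums[7]=2 ≤ 2 → i=2, swap nums[2],nums[7] → [2,2,2,3,3,3,3,3,3,2,2]
j=8: nums[8]=3 > 2 → no swap
j=9: nums[9]=2 ≤ 2 → i=3, swap nums[3],nums[9] → [2,2,2,2,3,3,3,3,3,3,2]
final swap nums[4],nums[10] → [2,2,2,2,2,3,3,3,3,3,3]; return 4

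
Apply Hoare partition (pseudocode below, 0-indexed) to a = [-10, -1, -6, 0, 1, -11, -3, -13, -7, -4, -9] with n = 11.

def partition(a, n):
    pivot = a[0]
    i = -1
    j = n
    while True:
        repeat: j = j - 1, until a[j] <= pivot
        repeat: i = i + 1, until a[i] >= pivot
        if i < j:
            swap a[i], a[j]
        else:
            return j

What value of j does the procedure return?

1

pivot=-10
j stops at 7 (-13), i stops at 0 (-10); swap ⇒ [-13, -1, -6, 0, 1, -11, -3, -10, -7, -4, -9]
j stops at 5 (-11), i stops at 1 (-1); swap ⇒ [-13, -11, -6, 0, 1, -1, -3, -10, -7, -4, -9]
j stops at 1, i stops at 2; i≥j ⇒ return 1. a=[-13, -11, -6, 0, 1, -1, -3, -10, -7, -4, -9]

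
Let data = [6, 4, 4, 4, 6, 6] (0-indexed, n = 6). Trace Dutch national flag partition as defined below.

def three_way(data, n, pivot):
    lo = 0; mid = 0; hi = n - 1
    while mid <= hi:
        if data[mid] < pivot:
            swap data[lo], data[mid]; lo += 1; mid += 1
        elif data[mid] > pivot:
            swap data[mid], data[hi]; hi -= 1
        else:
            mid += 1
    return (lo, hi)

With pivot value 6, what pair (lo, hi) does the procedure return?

pivot = 6; lo=0, mid=0, hi=5
data[mid]=6=6: mid=1
data[mid]=4<6: swap data[0],data[1]; lo=1,mid=2 → [4, 6, 4, 4, 6, 6]
data[mid]=4<6: swap data[1],data[2]; lo=2,mid=3 → [4, 4, 6, 4, 6, 6]
data[mid]=4<6: swap data[2],data[3]; lo=3,mid=4 → [4, 4, 4, 6, 6, 6]
data[mid]=6=6: mid=5
data[mid]=6=6: mid=6
end: lo=3, hi=5; data = [4, 4, 4, 6, 6, 6]

(3, 5)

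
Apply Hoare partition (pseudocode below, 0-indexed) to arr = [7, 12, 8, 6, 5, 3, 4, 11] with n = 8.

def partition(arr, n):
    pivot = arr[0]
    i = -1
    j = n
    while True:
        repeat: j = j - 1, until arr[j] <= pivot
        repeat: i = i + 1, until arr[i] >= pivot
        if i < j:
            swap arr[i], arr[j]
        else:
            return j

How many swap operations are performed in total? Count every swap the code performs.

pivot=7
j stops at 6 (4), i stops at 0 (7); swap ⇒ [4, 12, 8, 6, 5, 3, 7, 11]
j stops at 5 (3), i stops at 1 (12); swap ⇒ [4, 3, 8, 6, 5, 12, 7, 11]
j stops at 4 (5), i stops at 2 (8); swap ⇒ [4, 3, 5, 6, 8, 12, 7, 11]
j stops at 3, i stops at 4; i≥j ⇒ return 3. arr=[4, 3, 5, 6, 8, 12, 7, 11]

3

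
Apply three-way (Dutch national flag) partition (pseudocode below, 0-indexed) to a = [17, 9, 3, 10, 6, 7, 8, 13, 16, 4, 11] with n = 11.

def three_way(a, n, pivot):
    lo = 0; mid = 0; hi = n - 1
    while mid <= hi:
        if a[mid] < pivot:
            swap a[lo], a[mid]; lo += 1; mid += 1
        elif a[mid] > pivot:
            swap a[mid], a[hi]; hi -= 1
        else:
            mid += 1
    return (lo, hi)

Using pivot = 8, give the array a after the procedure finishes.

[4, 3, 7, 6, 8, 10, 13, 16, 9, 11, 17]

pivot = 8; lo=0, mid=0, hi=10
a[mid]=17>8: swap a[0],a[10]; hi=9 → [11, 9, 3, 10, 6, 7, 8, 13, 16, 4, 17]
a[mid]=11>8: swap a[0],a[9]; hi=8 → [4, 9, 3, 10, 6, 7, 8, 13, 16, 11, 17]
a[mid]=4<8: swap a[0],a[0]; lo=1,mid=1 → [4, 9, 3, 10, 6, 7, 8, 13, 16, 11, 17]
a[mid]=9>8: swap a[1],a[8]; hi=7 → [4, 16, 3, 10, 6, 7, 8, 13, 9, 11, 17]
a[mid]=16>8: swap a[1],a[7]; hi=6 → [4, 13, 3, 10, 6, 7, 8, 16, 9, 11, 17]
a[mid]=13>8: swap a[1],a[6]; hi=5 → [4, 8, 3, 10, 6, 7, 13, 16, 9, 11, 17]
a[mid]=8=8: mid=2
a[mid]=3<8: swap a[1],a[2]; lo=2,mid=3 → [4, 3, 8, 10, 6, 7, 13, 16, 9, 11, 17]
a[mid]=10>8: swap a[3],a[5]; hi=4 → [4, 3, 8, 7, 6, 10, 13, 16, 9, 11, 17]
a[mid]=7<8: swap a[2],a[3]; lo=3,mid=4 → [4, 3, 7, 8, 6, 10, 13, 16, 9, 11, 17]
a[mid]=6<8: swap a[3],a[4]; lo=4,mid=5 → [4, 3, 7, 6, 8, 10, 13, 16, 9, 11, 17]
end: lo=4, hi=4; a = [4, 3, 7, 6, 8, 10, 13, 16, 9, 11, 17]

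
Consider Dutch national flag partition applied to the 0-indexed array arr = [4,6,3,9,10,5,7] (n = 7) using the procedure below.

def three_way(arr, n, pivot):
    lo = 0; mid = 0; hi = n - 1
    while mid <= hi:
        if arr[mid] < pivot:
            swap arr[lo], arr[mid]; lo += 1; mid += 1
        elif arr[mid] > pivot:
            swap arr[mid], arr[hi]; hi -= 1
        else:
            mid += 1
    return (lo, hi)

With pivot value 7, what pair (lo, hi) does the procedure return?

(4, 4)

pivot = 7; lo=0, mid=0, hi=6
arr[mid]=4<7: swap arr[0],arr[0]; lo=1,mid=1 → [4,6,3,9,10,5,7]
arr[mid]=6<7: swap arr[1],arr[1]; lo=2,mid=2 → [4,6,3,9,10,5,7]
arr[mid]=3<7: swap arr[2],arr[2]; lo=3,mid=3 → [4,6,3,9,10,5,7]
arr[mid]=9>7: swap arr[3],arr[6]; hi=5 → [4,6,3,7,10,5,9]
arr[mid]=7=7: mid=4
arr[mid]=10>7: swap arr[4],arr[5]; hi=4 → [4,6,3,7,5,10,9]
arr[mid]=5<7: swap arr[3],arr[4]; lo=4,mid=5 → [4,6,3,5,7,10,9]
end: lo=4, hi=4; arr = [4,6,3,5,7,10,9]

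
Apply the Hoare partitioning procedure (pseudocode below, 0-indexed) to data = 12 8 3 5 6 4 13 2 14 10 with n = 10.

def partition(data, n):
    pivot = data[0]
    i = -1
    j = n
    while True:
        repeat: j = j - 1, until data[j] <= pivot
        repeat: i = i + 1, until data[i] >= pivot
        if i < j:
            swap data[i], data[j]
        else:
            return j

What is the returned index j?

pivot = data[0] = 12; i = -1, j = 10
j→9 (data[9]=10≤12), i→0 (data[0]=12≥12); i<j, swap → 10 8 3 5 6 4 13 2 14 12
j→7 (data[7]=2≤12), i→6 (data[6]=13≥12); i<j, swap → 10 8 3 5 6 4 2 13 14 12
j→6, i→7; i≥j, return j=6. data = 10 8 3 5 6 4 2 13 14 12

6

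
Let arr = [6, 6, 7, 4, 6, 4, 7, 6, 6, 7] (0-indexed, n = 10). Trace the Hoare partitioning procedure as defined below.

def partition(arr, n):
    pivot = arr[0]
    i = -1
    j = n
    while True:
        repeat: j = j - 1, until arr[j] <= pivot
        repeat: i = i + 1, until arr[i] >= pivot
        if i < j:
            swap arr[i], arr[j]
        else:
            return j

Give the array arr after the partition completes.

[6, 6, 4, 4, 6, 7, 7, 6, 6, 7]

pivot = arr[0] = 6; i = -1, j = 10
j→8 (arr[8]=6≤6), i→0 (arr[0]=6≥6); i<j, swap → [6, 6, 7, 4, 6, 4, 7, 6, 6, 7]
j→7 (arr[7]=6≤6), i→1 (arr[1]=6≥6); i<j, swap → [6, 6, 7, 4, 6, 4, 7, 6, 6, 7]
j→5 (arr[5]=4≤6), i→2 (arr[2]=7≥6); i<j, swap → [6, 6, 4, 4, 6, 7, 7, 6, 6, 7]
j→4, i→4; i≥j, return j=4. arr = [6, 6, 4, 4, 6, 7, 7, 6, 6, 7]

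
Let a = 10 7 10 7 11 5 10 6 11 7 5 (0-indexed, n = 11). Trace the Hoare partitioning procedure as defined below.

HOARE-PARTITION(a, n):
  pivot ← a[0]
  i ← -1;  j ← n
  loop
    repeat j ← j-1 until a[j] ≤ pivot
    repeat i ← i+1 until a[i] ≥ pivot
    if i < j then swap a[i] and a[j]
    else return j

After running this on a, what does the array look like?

pivot=10
j stops at 10 (5), i stops at 0 (10); swap ⇒ 5 7 10 7 11 5 10 6 11 7 10
j stops at 9 (7), i stops at 2 (10); swap ⇒ 5 7 7 7 11 5 10 6 11 10 10
j stops at 7 (6), i stops at 4 (11); swap ⇒ 5 7 7 7 6 5 10 11 11 10 10
j stops at 6, i stops at 6; i≥j ⇒ return 6. a=5 7 7 7 6 5 10 11 11 10 10

5 7 7 7 6 5 10 11 11 10 10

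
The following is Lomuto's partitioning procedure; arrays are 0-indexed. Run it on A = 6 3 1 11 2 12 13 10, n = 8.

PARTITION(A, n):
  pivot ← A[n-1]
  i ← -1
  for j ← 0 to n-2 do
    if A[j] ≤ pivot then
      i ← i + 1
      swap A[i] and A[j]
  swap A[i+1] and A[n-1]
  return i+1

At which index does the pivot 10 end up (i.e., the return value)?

4

pivot = A[7] = 10; i = -1
j=0: A[0]=6 ≤ 10 → i=0, swap A[0],A[0] (no change) → 6 3 1 11 2 12 13 10
j=1: A[1]=3 ≤ 10 → i=1, swap A[1],A[1] (no change) → 6 3 1 11 2 12 13 10
j=2: A[2]=1 ≤ 10 → i=2, swap A[2],A[2] (no change) → 6 3 1 11 2 12 13 10
j=3: A[3]=11 > 10 → no swap
j=4: A[4]=2 ≤ 10 → i=3, swap A[3],A[4] → 6 3 1 2 11 12 13 10
j=5: A[5]=12 > 10 → no swap
j=6: A[6]=13 > 10 → no swap
final swap A[4],A[7] → 6 3 1 2 10 12 13 11; return 4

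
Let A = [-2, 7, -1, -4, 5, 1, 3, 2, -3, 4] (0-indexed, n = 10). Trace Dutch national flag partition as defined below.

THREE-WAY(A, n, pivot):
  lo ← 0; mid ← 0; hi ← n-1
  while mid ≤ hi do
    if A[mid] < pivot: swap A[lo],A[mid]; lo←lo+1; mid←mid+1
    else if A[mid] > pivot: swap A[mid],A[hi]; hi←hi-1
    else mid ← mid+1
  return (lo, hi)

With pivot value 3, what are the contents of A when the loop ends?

[-2, -3, -1, -4, 2, 1, 3, 5, 4, 7]

pivot = 3; lo=0, mid=0, hi=9
A[mid]=-2<3: swap A[0],A[0]; lo=1,mid=1 → [-2, 7, -1, -4, 5, 1, 3, 2, -3, 4]
A[mid]=7>3: swap A[1],A[9]; hi=8 → [-2, 4, -1, -4, 5, 1, 3, 2, -3, 7]
A[mid]=4>3: swap A[1],A[8]; hi=7 → [-2, -3, -1, -4, 5, 1, 3, 2, 4, 7]
A[mid]=-3<3: swap A[1],A[1]; lo=2,mid=2 → [-2, -3, -1, -4, 5, 1, 3, 2, 4, 7]
A[mid]=-1<3: swap A[2],A[2]; lo=3,mid=3 → [-2, -3, -1, -4, 5, 1, 3, 2, 4, 7]
A[mid]=-4<3: swap A[3],A[3]; lo=4,mid=4 → [-2, -3, -1, -4, 5, 1, 3, 2, 4, 7]
A[mid]=5>3: swap A[4],A[7]; hi=6 → [-2, -3, -1, -4, 2, 1, 3, 5, 4, 7]
A[mid]=2<3: swap A[4],A[4]; lo=5,mid=5 → [-2, -3, -1, -4, 2, 1, 3, 5, 4, 7]
A[mid]=1<3: swap A[5],A[5]; lo=6,mid=6 → [-2, -3, -1, -4, 2, 1, 3, 5, 4, 7]
A[mid]=3=3: mid=7
end: lo=6, hi=6; A = [-2, -3, -1, -4, 2, 1, 3, 5, 4, 7]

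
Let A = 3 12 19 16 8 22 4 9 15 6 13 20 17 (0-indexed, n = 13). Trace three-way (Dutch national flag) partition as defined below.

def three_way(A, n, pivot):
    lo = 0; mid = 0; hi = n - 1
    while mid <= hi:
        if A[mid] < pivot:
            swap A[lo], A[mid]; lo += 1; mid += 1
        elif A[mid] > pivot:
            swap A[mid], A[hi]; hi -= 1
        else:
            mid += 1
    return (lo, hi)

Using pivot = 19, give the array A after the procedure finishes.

pivot = 19; lo=0, mid=0, hi=12
A[mid]=3<19: swap A[0],A[0]; lo=1,mid=1 → 3 12 19 16 8 22 4 9 15 6 13 20 17
A[mid]=12<19: swap A[1],A[1]; lo=2,mid=2 → 3 12 19 16 8 22 4 9 15 6 13 20 17
A[mid]=19=19: mid=3
A[mid]=16<19: swap A[2],A[3]; lo=3,mid=4 → 3 12 16 19 8 22 4 9 15 6 13 20 17
A[mid]=8<19: swap A[3],A[4]; lo=4,mid=5 → 3 12 16 8 19 22 4 9 15 6 13 20 17
A[mid]=22>19: swap A[5],A[12]; hi=11 → 3 12 16 8 19 17 4 9 15 6 13 20 22
A[mid]=17<19: swap A[4],A[5]; lo=5,mid=6 → 3 12 16 8 17 19 4 9 15 6 13 20 22
A[mid]=4<19: swap A[5],A[6]; lo=6,mid=7 → 3 12 16 8 17 4 19 9 15 6 13 20 22
A[mid]=9<19: swap A[6],A[7]; lo=7,mid=8 → 3 12 16 8 17 4 9 19 15 6 13 20 22
A[mid]=15<19: swap A[7],A[8]; lo=8,mid=9 → 3 12 16 8 17 4 9 15 19 6 13 20 22
A[mid]=6<19: swap A[8],A[9]; lo=9,mid=10 → 3 12 16 8 17 4 9 15 6 19 13 20 22
A[mid]=13<19: swap A[9],A[10]; lo=10,mid=11 → 3 12 16 8 17 4 9 15 6 13 19 20 22
A[mid]=20>19: swap A[11],A[11]; hi=10 → 3 12 16 8 17 4 9 15 6 13 19 20 22
end: lo=10, hi=10; A = 3 12 16 8 17 4 9 15 6 13 19 20 22

3 12 16 8 17 4 9 15 6 13 19 20 22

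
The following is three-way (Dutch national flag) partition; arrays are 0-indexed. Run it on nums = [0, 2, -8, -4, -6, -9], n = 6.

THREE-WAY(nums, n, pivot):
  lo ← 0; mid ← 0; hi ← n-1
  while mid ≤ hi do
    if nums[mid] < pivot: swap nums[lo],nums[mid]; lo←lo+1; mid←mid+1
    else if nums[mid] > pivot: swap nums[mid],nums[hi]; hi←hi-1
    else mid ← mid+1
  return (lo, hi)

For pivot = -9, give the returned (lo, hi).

pivot = -9; lo=0, mid=0, hi=5
nums[mid]=0>-9: swap nums[0],nums[5]; hi=4 → [-9, 2, -8, -4, -6, 0]
nums[mid]=-9=-9: mid=1
nums[mid]=2>-9: swap nums[1],nums[4]; hi=3 → [-9, -6, -8, -4, 2, 0]
nums[mid]=-6>-9: swap nums[1],nums[3]; hi=2 → [-9, -4, -8, -6, 2, 0]
nums[mid]=-4>-9: swap nums[1],nums[2]; hi=1 → [-9, -8, -4, -6, 2, 0]
nums[mid]=-8>-9: swap nums[1],nums[1]; hi=0 → [-9, -8, -4, -6, 2, 0]
end: lo=0, hi=0; nums = [-9, -8, -4, -6, 2, 0]

(0, 0)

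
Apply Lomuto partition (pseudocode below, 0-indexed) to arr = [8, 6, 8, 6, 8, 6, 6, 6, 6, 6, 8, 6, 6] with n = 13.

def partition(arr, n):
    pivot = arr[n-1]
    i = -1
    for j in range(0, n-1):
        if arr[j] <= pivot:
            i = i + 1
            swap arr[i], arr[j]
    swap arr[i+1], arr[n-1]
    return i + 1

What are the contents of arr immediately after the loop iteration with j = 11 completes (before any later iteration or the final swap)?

[6, 6, 6, 6, 6, 6, 6, 6, 8, 8, 8, 8, 6]

pivot = arr[12] = 6; i = -1
j=0: arr[0]=8 > 6 → no swap
j=1: arr[1]=6 ≤ 6 → i=0, swap arr[0],arr[1] → [6, 8, 8, 6, 8, 6, 6, 6, 6, 6, 8, 6, 6]
j=2: arr[2]=8 > 6 → no swap
j=3: arr[3]=6 ≤ 6 → i=1, swap arr[1],arr[3] → [6, 6, 8, 8, 8, 6, 6, 6, 6, 6, 8, 6, 6]
j=4: arr[4]=8 > 6 → no swap
j=5: arr[5]=6 ≤ 6 → i=2, swap arr[2],arr[5] → [6, 6, 6, 8, 8, 8, 6, 6, 6, 6, 8, 6, 6]
j=6: arr[6]=6 ≤ 6 → i=3, swap arr[3],arr[6] → [6, 6, 6, 6, 8, 8, 8, 6, 6, 6, 8, 6, 6]
j=7: arr[7]=6 ≤ 6 → i=4, swap arr[4],arr[7] → [6, 6, 6, 6, 6, 8, 8, 8, 6, 6, 8, 6, 6]
j=8: arr[8]=6 ≤ 6 → i=5, swap arr[5],arr[8] → [6, 6, 6, 6, 6, 6, 8, 8, 8, 6, 8, 6, 6]
j=9: arr[9]=6 ≤ 6 → i=6, swap arr[6],arr[9] → [6, 6, 6, 6, 6, 6, 6, 8, 8, 8, 8, 6, 6]
j=10: arr[10]=8 > 6 → no swap
j=11: arr[11]=6 ≤ 6 → i=7, swap arr[7],arr[11] → [6, 6, 6, 6, 6, 6, 6, 6, 8, 8, 8, 8, 6]
(after j=11) arr = [6, 6, 6, 6, 6, 6, 6, 6, 8, 8, 8, 8, 6]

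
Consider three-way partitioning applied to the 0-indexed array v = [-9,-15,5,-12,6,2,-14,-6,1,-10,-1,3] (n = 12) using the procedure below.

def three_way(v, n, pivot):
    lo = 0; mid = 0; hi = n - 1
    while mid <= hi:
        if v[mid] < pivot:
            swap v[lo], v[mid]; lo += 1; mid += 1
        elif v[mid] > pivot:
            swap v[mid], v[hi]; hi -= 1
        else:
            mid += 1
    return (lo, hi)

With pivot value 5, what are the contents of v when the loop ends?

lo=0 mid=0 hi=11
-9<5: swap(0,0), lo=1 mid=1 ⇒ [-9,-15,5,-12,6,2,-14,-6,1,-10,-1,3]
-15<5: swap(1,1), lo=2 mid=2 ⇒ [-9,-15,5,-12,6,2,-14,-6,1,-10,-1,3]
5=5: mid=3
-12<5: swap(2,3), lo=3 mid=4 ⇒ [-9,-15,-12,5,6,2,-14,-6,1,-10,-1,3]
6>5: swap(4,11), hi=10 ⇒ [-9,-15,-12,5,3,2,-14,-6,1,-10,-1,6]
3<5: swap(3,4), lo=4 mid=5 ⇒ [-9,-15,-12,3,5,2,-14,-6,1,-10,-1,6]
2<5: swap(4,5), lo=5 mid=6 ⇒ [-9,-15,-12,3,2,5,-14,-6,1,-10,-1,6]
-14<5: swap(5,6), lo=6 mid=7 ⇒ [-9,-15,-12,3,2,-14,5,-6,1,-10,-1,6]
-6<5: swap(6,7), lo=7 mid=8 ⇒ [-9,-15,-12,3,2,-14,-6,5,1,-10,-1,6]
1<5: swap(7,8), lo=8 mid=9 ⇒ [-9,-15,-12,3,2,-14,-6,1,5,-10,-1,6]
-10<5: swap(8,9), lo=9 mid=10 ⇒ [-9,-15,-12,3,2,-14,-6,1,-10,5,-1,6]
-1<5: swap(9,10), lo=10 mid=11 ⇒ [-9,-15,-12,3,2,-14,-6,1,-10,-1,5,6]
done. lo=10 hi=10; v=[-9,-15,-12,3,2,-14,-6,1,-10,-1,5,6]

[-9,-15,-12,3,2,-14,-6,1,-10,-1,5,6]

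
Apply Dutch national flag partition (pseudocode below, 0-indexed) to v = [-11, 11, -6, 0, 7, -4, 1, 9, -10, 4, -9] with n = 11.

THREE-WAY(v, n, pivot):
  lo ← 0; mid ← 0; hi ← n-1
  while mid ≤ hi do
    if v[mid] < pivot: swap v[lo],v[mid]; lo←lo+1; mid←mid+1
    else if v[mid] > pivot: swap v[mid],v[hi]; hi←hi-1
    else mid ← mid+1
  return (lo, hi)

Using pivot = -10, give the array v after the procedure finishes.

pivot = -10; lo=0, mid=0, hi=10
v[mid]=-11<-10: swap v[0],v[0]; lo=1,mid=1 → [-11, 11, -6, 0, 7, -4, 1, 9, -10, 4, -9]
v[mid]=11>-10: swap v[1],v[10]; hi=9 → [-11, -9, -6, 0, 7, -4, 1, 9, -10, 4, 11]
v[mid]=-9>-10: swap v[1],v[9]; hi=8 → [-11, 4, -6, 0, 7, -4, 1, 9, -10, -9, 11]
v[mid]=4>-10: swap v[1],v[8]; hi=7 → [-11, -10, -6, 0, 7, -4, 1, 9, 4, -9, 11]
v[mid]=-10=-10: mid=2
v[mid]=-6>-10: swap v[2],v[7]; hi=6 → [-11, -10, 9, 0, 7, -4, 1, -6, 4, -9, 11]
v[mid]=9>-10: swap v[2],v[6]; hi=5 → [-11, -10, 1, 0, 7, -4, 9, -6, 4, -9, 11]
v[mid]=1>-10: swap v[2],v[5]; hi=4 → [-11, -10, -4, 0, 7, 1, 9, -6, 4, -9, 11]
v[mid]=-4>-10: swap v[2],v[4]; hi=3 → [-11, -10, 7, 0, -4, 1, 9, -6, 4, -9, 11]
v[mid]=7>-10: swap v[2],v[3]; hi=2 → [-11, -10, 0, 7, -4, 1, 9, -6, 4, -9, 11]
v[mid]=0>-10: swap v[2],v[2]; hi=1 → [-11, -10, 0, 7, -4, 1, 9, -6, 4, -9, 11]
end: lo=1, hi=1; v = [-11, -10, 0, 7, -4, 1, 9, -6, 4, -9, 11]

[-11, -10, 0, 7, -4, 1, 9, -6, 4, -9, 11]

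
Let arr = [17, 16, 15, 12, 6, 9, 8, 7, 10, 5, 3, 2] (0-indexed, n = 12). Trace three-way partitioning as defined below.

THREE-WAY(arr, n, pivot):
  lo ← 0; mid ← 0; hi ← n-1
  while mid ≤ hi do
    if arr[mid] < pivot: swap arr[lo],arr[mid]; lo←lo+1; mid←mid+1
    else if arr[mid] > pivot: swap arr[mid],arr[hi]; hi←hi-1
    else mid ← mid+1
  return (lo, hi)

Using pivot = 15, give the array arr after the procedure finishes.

[2, 3, 12, 6, 9, 8, 7, 10, 5, 15, 16, 17]

lo=0 mid=0 hi=11
17>15: swap(0,11), hi=10 ⇒ [2, 16, 15, 12, 6, 9, 8, 7, 10, 5, 3, 17]
2<15: swap(0,0), lo=1 mid=1 ⇒ [2, 16, 15, 12, 6, 9, 8, 7, 10, 5, 3, 17]
16>15: swap(1,10), hi=9 ⇒ [2, 3, 15, 12, 6, 9, 8, 7, 10, 5, 16, 17]
3<15: swap(1,1), lo=2 mid=2 ⇒ [2, 3, 15, 12, 6, 9, 8, 7, 10, 5, 16, 17]
15=15: mid=3
12<15: swap(2,3), lo=3 mid=4 ⇒ [2, 3, 12, 15, 6, 9, 8, 7, 10, 5, 16, 17]
6<15: swap(3,4), lo=4 mid=5 ⇒ [2, 3, 12, 6, 15, 9, 8, 7, 10, 5, 16, 17]
9<15: swap(4,5), lo=5 mid=6 ⇒ [2, 3, 12, 6, 9, 15, 8, 7, 10, 5, 16, 17]
8<15: swap(5,6), lo=6 mid=7 ⇒ [2, 3, 12, 6, 9, 8, 15, 7, 10, 5, 16, 17]
7<15: swap(6,7), lo=7 mid=8 ⇒ [2, 3, 12, 6, 9, 8, 7, 15, 10, 5, 16, 17]
10<15: swap(7,8), lo=8 mid=9 ⇒ [2, 3, 12, 6, 9, 8, 7, 10, 15, 5, 16, 17]
5<15: swap(8,9), lo=9 mid=10 ⇒ [2, 3, 12, 6, 9, 8, 7, 10, 5, 15, 16, 17]
done. lo=9 hi=9; arr=[2, 3, 12, 6, 9, 8, 7, 10, 5, 15, 16, 17]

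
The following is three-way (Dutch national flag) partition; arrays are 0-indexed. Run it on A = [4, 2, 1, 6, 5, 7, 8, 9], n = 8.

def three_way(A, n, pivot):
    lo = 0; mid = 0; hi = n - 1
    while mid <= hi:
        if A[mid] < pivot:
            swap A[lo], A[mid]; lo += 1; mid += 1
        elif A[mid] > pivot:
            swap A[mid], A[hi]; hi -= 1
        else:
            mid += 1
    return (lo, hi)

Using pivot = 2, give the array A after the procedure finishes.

pivot = 2; lo=0, mid=0, hi=7
A[mid]=4>2: swap A[0],A[7]; hi=6 → [9, 2, 1, 6, 5, 7, 8, 4]
A[mid]=9>2: swap A[0],A[6]; hi=5 → [8, 2, 1, 6, 5, 7, 9, 4]
A[mid]=8>2: swap A[0],A[5]; hi=4 → [7, 2, 1, 6, 5, 8, 9, 4]
A[mid]=7>2: swap A[0],A[4]; hi=3 → [5, 2, 1, 6, 7, 8, 9, 4]
A[mid]=5>2: swap A[0],A[3]; hi=2 → [6, 2, 1, 5, 7, 8, 9, 4]
A[mid]=6>2: swap A[0],A[2]; hi=1 → [1, 2, 6, 5, 7, 8, 9, 4]
A[mid]=1<2: swap A[0],A[0]; lo=1,mid=1 → [1, 2, 6, 5, 7, 8, 9, 4]
A[mid]=2=2: mid=2
end: lo=1, hi=1; A = [1, 2, 6, 5, 7, 8, 9, 4]

[1, 2, 6, 5, 7, 8, 9, 4]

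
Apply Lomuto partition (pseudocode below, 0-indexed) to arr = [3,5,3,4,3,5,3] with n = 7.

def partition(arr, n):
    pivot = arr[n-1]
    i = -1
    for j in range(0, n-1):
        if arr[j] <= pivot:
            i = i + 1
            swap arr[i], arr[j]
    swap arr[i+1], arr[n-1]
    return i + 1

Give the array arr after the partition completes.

[3,3,3,3,5,5,4]

pivot = arr[6] = 3; i = -1
j=0: arr[0]=3 ≤ 3 → i=0, swap arr[0],arr[0] (no change) → [3,5,3,4,3,5,3]
j=1: arr[1]=5 > 3 → no swap
j=2: arr[2]=3 ≤ 3 → i=1, swap arr[1],arr[2] → [3,3,5,4,3,5,3]
j=3: arr[3]=4 > 3 → no swap
j=4: arr[4]=3 ≤ 3 → i=2, swap arr[2],arr[4] → [3,3,3,4,5,5,3]
j=5: arr[5]=5 > 3 → no swap
final swap arr[3],arr[6] → [3,3,3,3,5,5,4]; return 3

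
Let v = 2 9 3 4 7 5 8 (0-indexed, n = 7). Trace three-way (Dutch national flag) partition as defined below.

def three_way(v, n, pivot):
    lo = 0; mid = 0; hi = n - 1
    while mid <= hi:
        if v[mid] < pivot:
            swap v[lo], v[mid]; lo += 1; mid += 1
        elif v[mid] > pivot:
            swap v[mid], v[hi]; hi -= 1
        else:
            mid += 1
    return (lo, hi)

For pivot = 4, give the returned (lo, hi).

(2, 2)

lo=0 mid=0 hi=6
2<4: swap(0,0), lo=1 mid=1 ⇒ 2 9 3 4 7 5 8
9>4: swap(1,6), hi=5 ⇒ 2 8 3 4 7 5 9
8>4: swap(1,5), hi=4 ⇒ 2 5 3 4 7 8 9
5>4: swap(1,4), hi=3 ⇒ 2 7 3 4 5 8 9
7>4: swap(1,3), hi=2 ⇒ 2 4 3 7 5 8 9
4=4: mid=2
3<4: swap(1,2), lo=2 mid=3 ⇒ 2 3 4 7 5 8 9
done. lo=2 hi=2; v=2 3 4 7 5 8 9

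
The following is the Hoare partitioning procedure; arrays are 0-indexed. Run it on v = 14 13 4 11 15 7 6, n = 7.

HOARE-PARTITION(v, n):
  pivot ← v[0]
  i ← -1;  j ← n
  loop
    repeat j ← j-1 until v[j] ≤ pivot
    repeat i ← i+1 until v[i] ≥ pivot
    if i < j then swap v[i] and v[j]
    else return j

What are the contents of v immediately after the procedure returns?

pivot = v[0] = 14; i = -1, j = 7
j→6 (v[6]=6≤14), i→0 (v[0]=14≥14); i<j, swap → 6 13 4 11 15 7 14
j→5 (v[5]=7≤14), i→4 (v[4]=15≥14); i<j, swap → 6 13 4 11 7 15 14
j→4, i→5; i≥j, return j=4. v = 6 13 4 11 7 15 14

6 13 4 11 7 15 14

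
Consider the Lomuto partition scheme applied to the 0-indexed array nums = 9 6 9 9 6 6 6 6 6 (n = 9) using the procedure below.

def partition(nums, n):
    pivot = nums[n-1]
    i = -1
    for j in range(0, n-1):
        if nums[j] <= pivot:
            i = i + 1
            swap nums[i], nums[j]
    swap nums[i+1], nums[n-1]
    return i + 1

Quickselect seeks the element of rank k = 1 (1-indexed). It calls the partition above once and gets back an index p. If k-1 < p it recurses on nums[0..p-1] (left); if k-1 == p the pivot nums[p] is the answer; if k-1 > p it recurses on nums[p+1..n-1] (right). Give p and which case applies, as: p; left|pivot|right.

5; left

pivot = nums[8] = 6; i = -1
j=0: nums[0]=9 > 6 → no swap
j=1: nums[1]=6 ≤ 6 → i=0, swap nums[0],nums[1] → 6 9 9 9 6 6 6 6 6
j=2: nums[2]=9 > 6 → no swap
j=3: nums[3]=9 > 6 → no swap
j=4: nums[4]=6 ≤ 6 → i=1, swap nums[1],nums[4] → 6 6 9 9 9 6 6 6 6
j=5: nums[5]=6 ≤ 6 → i=2, swap nums[2],nums[5] → 6 6 6 9 9 9 6 6 6
j=6: nums[6]=6 ≤ 6 → i=3, swap nums[3],nums[6] → 6 6 6 6 9 9 9 6 6
j=7: nums[7]=6 ≤ 6 → i=4, swap nums[4],nums[7] → 6 6 6 6 6 9 9 9 6
final swap nums[5],nums[8] → 6 6 6 6 6 6 9 9 9; return 5
p = 5; k-1 = 0 < 5 ⇒ left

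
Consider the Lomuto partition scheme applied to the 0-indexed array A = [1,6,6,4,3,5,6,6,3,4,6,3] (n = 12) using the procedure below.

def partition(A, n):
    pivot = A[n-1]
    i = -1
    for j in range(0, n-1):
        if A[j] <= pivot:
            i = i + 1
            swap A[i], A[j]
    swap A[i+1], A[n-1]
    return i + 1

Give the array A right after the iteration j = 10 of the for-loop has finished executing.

[1,3,3,4,6,5,6,6,6,4,6,3]

pivot = A[11] = 3; i = -1
j=0: A[0]=1 ≤ 3 → i=0, swap A[0],A[0] (no change) → [1,6,6,4,3,5,6,6,3,4,6,3]
j=1: A[1]=6 > 3 → no swap
j=2: A[2]=6 > 3 → no swap
j=3: A[3]=4 > 3 → no swap
j=4: A[4]=3 ≤ 3 → i=1, swap A[1],A[4] → [1,3,6,4,6,5,6,6,3,4,6,3]
j=5: A[5]=5 > 3 → no swap
j=6: A[6]=6 > 3 → no swap
j=7: A[7]=6 > 3 → no swap
j=8: A[8]=3 ≤ 3 → i=2, swap A[2],A[8] → [1,3,3,4,6,5,6,6,6,4,6,3]
j=9: A[9]=4 > 3 → no swap
j=10: A[10]=6 > 3 → no swap
(after j=10) A = [1,3,3,4,6,5,6,6,6,4,6,3]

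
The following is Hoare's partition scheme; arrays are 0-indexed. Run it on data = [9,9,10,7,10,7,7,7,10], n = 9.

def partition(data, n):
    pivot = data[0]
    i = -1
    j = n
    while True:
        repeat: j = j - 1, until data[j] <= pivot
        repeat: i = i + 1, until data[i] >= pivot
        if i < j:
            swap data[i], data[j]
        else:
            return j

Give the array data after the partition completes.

[7,7,7,7,10,10,9,9,10]

pivot = data[0] = 9; i = -1, j = 9
j→7 (data[7]=7≤9), i→0 (data[0]=9≥9); i<j, swap → [7,9,10,7,10,7,7,9,10]
j→6 (data[6]=7≤9), i→1 (data[1]=9≥9); i<j, swap → [7,7,10,7,10,7,9,9,10]
j→5 (data[5]=7≤9), i→2 (data[2]=10≥9); i<j, swap → [7,7,7,7,10,10,9,9,10]
j→3, i→4; i≥j, return j=3. data = [7,7,7,7,10,10,9,9,10]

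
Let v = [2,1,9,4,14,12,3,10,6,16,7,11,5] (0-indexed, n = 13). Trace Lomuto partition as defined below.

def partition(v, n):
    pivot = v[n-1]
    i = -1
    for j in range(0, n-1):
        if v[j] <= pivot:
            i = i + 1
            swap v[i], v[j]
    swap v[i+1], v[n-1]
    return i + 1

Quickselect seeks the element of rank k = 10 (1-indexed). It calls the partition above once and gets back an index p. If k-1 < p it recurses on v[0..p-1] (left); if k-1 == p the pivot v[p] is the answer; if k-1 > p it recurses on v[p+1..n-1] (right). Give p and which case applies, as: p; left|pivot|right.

pivot=5, i=-1
j=0: 2≤5, i=0, swap(0,0) ⇒ [2,1,9,4,14,12,3,10,6,16,7,11,5]
j=1: 1≤5, i=1, swap(1,1) ⇒ [2,1,9,4,14,12,3,10,6,16,7,11,5]
j=2: 9>5, skip
j=3: 4≤5, i=2, swap(2,3) ⇒ [2,1,4,9,14,12,3,10,6,16,7,11,5]
j=4: 14>5, skip
j=5: 12>5, skip
j=6: 3≤5, i=3, swap(3,6) ⇒ [2,1,4,3,14,12,9,10,6,16,7,11,5]
j=7: 10>5, skip
j=8: 6>5, skip
j=9: 16>5, skip
j=10: 7>5, skip
j=11: 11>5, skip
swap(4,12) ⇒ [2,1,4,3,5,12,9,10,6,16,7,11,14]; return 4
p = 4; k-1 = 9 > 4 ⇒ right

4; right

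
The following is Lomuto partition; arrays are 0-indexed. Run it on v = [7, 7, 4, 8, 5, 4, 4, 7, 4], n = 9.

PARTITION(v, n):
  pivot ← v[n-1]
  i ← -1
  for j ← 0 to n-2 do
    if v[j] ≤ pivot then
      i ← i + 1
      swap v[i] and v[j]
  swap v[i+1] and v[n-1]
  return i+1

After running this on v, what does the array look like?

pivot = v[8] = 4; i = -1
j=0: v[0]=7 > 4 → no swap
j=1: v[1]=7 > 4 → no swap
j=2: v[2]=4 ≤ 4 → i=0, swap v[0],v[2] → [4, 7, 7, 8, 5, 4, 4, 7, 4]
j=3: v[3]=8 > 4 → no swap
j=4: v[4]=5 > 4 → no swap
j=5: v[5]=4 ≤ 4 → i=1, swap v[1],v[5] → [4, 4, 7, 8, 5, 7, 4, 7, 4]
j=6: v[6]=4 ≤ 4 → i=2, swap v[2],v[6] → [4, 4, 4, 8, 5, 7, 7, 7, 4]
j=7: v[7]=7 > 4 → no swap
final swap v[3],v[8] → [4, 4, 4, 4, 5, 7, 7, 7, 8]; return 3

[4, 4, 4, 4, 5, 7, 7, 7, 8]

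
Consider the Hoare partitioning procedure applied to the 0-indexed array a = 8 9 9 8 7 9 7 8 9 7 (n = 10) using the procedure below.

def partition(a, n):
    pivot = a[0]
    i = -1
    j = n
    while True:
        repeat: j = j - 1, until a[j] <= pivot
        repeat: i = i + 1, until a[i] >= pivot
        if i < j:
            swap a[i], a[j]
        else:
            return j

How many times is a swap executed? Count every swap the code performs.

4

pivot=8
j stops at 9 (7), i stops at 0 (8); swap ⇒ 7 9 9 8 7 9 7 8 9 8
j stops at 7 (8), i stops at 1 (9); swap ⇒ 7 8 9 8 7 9 7 9 9 8
j stops at 6 (7), i stops at 2 (9); swap ⇒ 7 8 7 8 7 9 9 9 9 8
j stops at 4 (7), i stops at 3 (8); swap ⇒ 7 8 7 7 8 9 9 9 9 8
j stops at 3, i stops at 4; i≥j ⇒ return 3. a=7 8 7 7 8 9 9 9 9 8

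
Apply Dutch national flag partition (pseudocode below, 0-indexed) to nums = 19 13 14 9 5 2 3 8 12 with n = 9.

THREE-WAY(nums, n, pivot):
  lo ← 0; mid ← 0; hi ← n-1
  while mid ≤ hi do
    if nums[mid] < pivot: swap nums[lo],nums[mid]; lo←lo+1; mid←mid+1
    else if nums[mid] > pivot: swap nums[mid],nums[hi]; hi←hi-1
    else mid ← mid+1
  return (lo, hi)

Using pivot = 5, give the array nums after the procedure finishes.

pivot = 5; lo=0, mid=0, hi=8
nums[mid]=19>5: swap nums[0],nums[8]; hi=7 → 12 13 14 9 5 2 3 8 19
nums[mid]=12>5: swap nums[0],nums[7]; hi=6 → 8 13 14 9 5 2 3 12 19
nums[mid]=8>5: swap nums[0],nums[6]; hi=5 → 3 13 14 9 5 2 8 12 19
nums[mid]=3<5: swap nums[0],nums[0]; lo=1,mid=1 → 3 13 14 9 5 2 8 12 19
nums[mid]=13>5: swap nums[1],nums[5]; hi=4 → 3 2 14 9 5 13 8 12 19
nums[mid]=2<5: swap nums[1],nums[1]; lo=2,mid=2 → 3 2 14 9 5 13 8 12 19
nums[mid]=14>5: swap nums[2],nums[4]; hi=3 → 3 2 5 9 14 13 8 12 19
nums[mid]=5=5: mid=3
nums[mid]=9>5: swap nums[3],nums[3]; hi=2 → 3 2 5 9 14 13 8 12 19
end: lo=2, hi=2; nums = 3 2 5 9 14 13 8 12 19

3 2 5 9 14 13 8 12 19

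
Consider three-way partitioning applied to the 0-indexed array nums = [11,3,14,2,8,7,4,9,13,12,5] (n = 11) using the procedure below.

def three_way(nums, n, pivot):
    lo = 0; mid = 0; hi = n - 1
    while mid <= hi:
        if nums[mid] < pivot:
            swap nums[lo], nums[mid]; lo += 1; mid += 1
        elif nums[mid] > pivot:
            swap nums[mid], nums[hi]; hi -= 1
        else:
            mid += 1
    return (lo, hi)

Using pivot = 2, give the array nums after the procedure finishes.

[2,14,3,8,7,4,9,13,12,5,11]

pivot = 2; lo=0, mid=0, hi=10
nums[mid]=11>2: swap nums[0],nums[10]; hi=9 → [5,3,14,2,8,7,4,9,13,12,11]
nums[mid]=5>2: swap nums[0],nums[9]; hi=8 → [12,3,14,2,8,7,4,9,13,5,11]
nums[mid]=12>2: swap nums[0],nums[8]; hi=7 → [13,3,14,2,8,7,4,9,12,5,11]
nums[mid]=13>2: swap nums[0],nums[7]; hi=6 → [9,3,14,2,8,7,4,13,12,5,11]
nums[mid]=9>2: swap nums[0],nums[6]; hi=5 → [4,3,14,2,8,7,9,13,12,5,11]
nums[mid]=4>2: swap nums[0],nums[5]; hi=4 → [7,3,14,2,8,4,9,13,12,5,11]
nums[mid]=7>2: swap nums[0],nums[4]; hi=3 → [8,3,14,2,7,4,9,13,12,5,11]
nums[mid]=8>2: swap nums[0],nums[3]; hi=2 → [2,3,14,8,7,4,9,13,12,5,11]
nums[mid]=2=2: mid=1
nums[mid]=3>2: swap nums[1],nums[2]; hi=1 → [2,14,3,8,7,4,9,13,12,5,11]
nums[mid]=14>2: swap nums[1],nums[1]; hi=0 → [2,14,3,8,7,4,9,13,12,5,11]
end: lo=0, hi=0; nums = [2,14,3,8,7,4,9,13,12,5,11]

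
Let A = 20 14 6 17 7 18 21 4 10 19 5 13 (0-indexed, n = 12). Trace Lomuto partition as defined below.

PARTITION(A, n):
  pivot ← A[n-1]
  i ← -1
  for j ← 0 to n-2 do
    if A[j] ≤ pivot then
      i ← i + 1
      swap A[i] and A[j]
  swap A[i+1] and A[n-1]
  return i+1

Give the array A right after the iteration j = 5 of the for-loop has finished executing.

pivot = A[11] = 13; i = -1
j=0: A[0]=20 > 13 → no swap
j=1: A[1]=14 > 13 → no swap
j=2: A[2]=6 ≤ 13 → i=0, swap A[0],A[2] → 6 14 20 17 7 18 21 4 10 19 5 13
j=3: A[3]=17 > 13 → no swap
j=4: A[4]=7 ≤ 13 → i=1, swap A[1],A[4] → 6 7 20 17 14 18 21 4 10 19 5 13
j=5: A[5]=18 > 13 → no swap
(after j=5) A = 6 7 20 17 14 18 21 4 10 19 5 13

6 7 20 17 14 18 21 4 10 19 5 13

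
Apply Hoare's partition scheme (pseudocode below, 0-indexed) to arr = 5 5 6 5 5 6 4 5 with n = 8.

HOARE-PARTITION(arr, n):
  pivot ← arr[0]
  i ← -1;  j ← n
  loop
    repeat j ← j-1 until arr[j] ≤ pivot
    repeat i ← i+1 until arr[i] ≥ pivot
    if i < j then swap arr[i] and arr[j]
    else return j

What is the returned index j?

pivot = arr[0] = 5; i = -1, j = 8
j→7 (arr[7]=5≤5), i→0 (arr[0]=5≥5); i<j, swap → 5 5 6 5 5 6 4 5
j→6 (arr[6]=4≤5), i→1 (arr[1]=5≥5); i<j, swap → 5 4 6 5 5 6 5 5
j→4 (arr[4]=5≤5), i→2 (arr[2]=6≥5); i<j, swap → 5 4 5 5 6 6 5 5
j→3, i→3; i≥j, return j=3. arr = 5 4 5 5 6 6 5 5

3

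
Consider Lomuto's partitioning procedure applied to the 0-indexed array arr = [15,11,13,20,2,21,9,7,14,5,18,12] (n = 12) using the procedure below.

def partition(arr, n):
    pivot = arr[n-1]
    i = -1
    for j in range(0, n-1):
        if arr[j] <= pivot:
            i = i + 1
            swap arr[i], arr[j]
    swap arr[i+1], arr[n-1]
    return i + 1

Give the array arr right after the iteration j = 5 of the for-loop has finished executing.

[11,2,13,20,15,21,9,7,14,5,18,12]

pivot=12, i=-1
j=0: 15>12, skip
j=1: 11≤12, i=0, swap(0,1) ⇒ [11,15,13,20,2,21,9,7,14,5,18,12]
j=2: 13>12, skip
j=3: 20>12, skip
j=4: 2≤12, i=1, swap(1,4) ⇒ [11,2,13,20,15,21,9,7,14,5,18,12]
j=5: 21>12, skip
(after j=5) arr = [11,2,13,20,15,21,9,7,14,5,18,12]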